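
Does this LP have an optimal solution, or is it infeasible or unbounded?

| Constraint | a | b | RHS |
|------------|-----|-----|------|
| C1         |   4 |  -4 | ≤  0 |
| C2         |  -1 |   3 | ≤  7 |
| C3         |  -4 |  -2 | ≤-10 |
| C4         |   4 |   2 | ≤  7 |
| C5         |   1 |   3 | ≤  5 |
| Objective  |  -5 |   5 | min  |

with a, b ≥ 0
C4 requires 4a + 2b ≤ 7, while C3 (-4a - 2b ≤ -10) is equivalent to 4a + 2b ≥ 10. Together they would need 10 ≤ 4a + 2b ≤ 7, which is impossible since 10 > 7. No point satisfies all constraints.

Infeasible: no point satisfies all constraints simultaneously.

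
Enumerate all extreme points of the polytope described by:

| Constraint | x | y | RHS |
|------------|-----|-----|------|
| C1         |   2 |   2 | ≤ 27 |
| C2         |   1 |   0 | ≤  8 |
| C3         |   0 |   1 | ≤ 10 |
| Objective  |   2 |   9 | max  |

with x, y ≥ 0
Each vertex is the intersection of two constraint boundaries that also satisfies all remaining constraints:
  x = 0 and y = 0 → (0, 0)
  x = 8 and y = 0 → (8, 0)
  2x + 2y = 27 and x = 8 → (8, 5.5)
  2x + 2y = 27 and y = 10 → (3.5, 10)
  y = 10 and x = 0 → (0, 10)

Vertices: (0, 0), (8, 0), (8, 5.5), (3.5, 10), (0, 10)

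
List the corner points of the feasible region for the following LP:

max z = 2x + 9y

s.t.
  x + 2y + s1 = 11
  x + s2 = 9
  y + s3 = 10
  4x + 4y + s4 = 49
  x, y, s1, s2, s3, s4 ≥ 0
Each vertex is the intersection of two constraint boundaries that also satisfies all remaining constraints:
  x = 0 and y = 0 → (0, 0)
  x = 9 and y = 0 → (9, 0)
  x + 2y = 11 and x = 9 → (9, 1)
  x + 2y = 11 and x = 0 → (0, 5.5)

Vertices: (0, 0), (9, 0), (9, 1), (0, 5.5)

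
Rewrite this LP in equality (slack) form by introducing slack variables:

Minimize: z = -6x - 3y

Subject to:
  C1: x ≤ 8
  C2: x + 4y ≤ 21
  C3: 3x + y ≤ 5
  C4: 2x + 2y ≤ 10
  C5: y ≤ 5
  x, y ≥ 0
min z = -6x - 3y

s.t.
  x + s1 = 8
  x + 4y + s2 = 21
  3x + y + s3 = 5
  2x + 2y + s4 = 10
  y + s5 = 5
  x, y, s1, s2, s3, s4, s5 ≥ 0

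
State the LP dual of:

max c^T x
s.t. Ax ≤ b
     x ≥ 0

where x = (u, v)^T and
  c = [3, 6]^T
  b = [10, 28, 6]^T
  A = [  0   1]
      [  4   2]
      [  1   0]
Minimize: z = 10y1 + 28y2 + 6y3

Subject to:
  C1: -4y2 - y3 ≤ -3
  C2: -y1 - 2y2 ≤ -6
  y1, y2, y3 ≥ 0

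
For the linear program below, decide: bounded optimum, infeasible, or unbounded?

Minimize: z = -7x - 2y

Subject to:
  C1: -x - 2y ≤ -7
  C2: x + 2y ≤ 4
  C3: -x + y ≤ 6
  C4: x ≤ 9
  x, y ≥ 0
C2 requires x + 2y ≤ 4, while C1 (-x - 2y ≤ -7) is equivalent to x + 2y ≥ 7. Together they would need 7 ≤ x + 2y ≤ 4, which is impossible since 7 > 4. No point satisfies all constraints.

Infeasible: no point satisfies all constraints simultaneously.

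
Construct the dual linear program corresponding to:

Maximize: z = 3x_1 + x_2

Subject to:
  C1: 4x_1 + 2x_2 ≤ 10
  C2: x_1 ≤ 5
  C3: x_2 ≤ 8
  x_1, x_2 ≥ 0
Minimize: z = 10y1 + 5y2 + 8y3

Subject to:
  C1: -4y1 - y2 ≤ -3
  C2: -2y1 - y3 ≤ -1
  y1, y2, y3 ≥ 0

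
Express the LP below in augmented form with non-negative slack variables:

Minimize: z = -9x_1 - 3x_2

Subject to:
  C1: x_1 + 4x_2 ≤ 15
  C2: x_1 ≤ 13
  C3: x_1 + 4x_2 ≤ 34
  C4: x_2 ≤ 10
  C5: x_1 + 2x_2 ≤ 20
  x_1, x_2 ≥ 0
min z = -9x_1 - 3x_2

s.t.
  x_1 + 4x_2 + s1 = 15
  x_1 + s2 = 13
  x_1 + 4x_2 + s3 = 34
  x_2 + s4 = 10
  x_1 + 2x_2 + s5 = 20
  x_1, x_2, s1, s2, s3, s4, s5 ≥ 0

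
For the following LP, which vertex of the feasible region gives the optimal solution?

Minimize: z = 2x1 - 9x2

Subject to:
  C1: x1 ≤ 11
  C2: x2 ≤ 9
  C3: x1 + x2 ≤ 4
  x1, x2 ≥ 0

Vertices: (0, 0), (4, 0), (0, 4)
Evaluating z = 2x1 - 9x2 at each vertex:
  (0, 0): z = 0
  (4, 0): z = 8
  (0, 4): z = -36

The smallest value is z = -36, attained at (0, 4).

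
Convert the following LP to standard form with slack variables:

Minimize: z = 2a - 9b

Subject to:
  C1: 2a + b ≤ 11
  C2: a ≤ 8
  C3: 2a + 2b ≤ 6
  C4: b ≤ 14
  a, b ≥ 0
min z = 2a - 9b

s.t.
  2a + b + s1 = 11
  a + s2 = 8
  2a + 2b + s3 = 6
  b + s4 = 14
  a, b, s1, s2, s3, s4 ≥ 0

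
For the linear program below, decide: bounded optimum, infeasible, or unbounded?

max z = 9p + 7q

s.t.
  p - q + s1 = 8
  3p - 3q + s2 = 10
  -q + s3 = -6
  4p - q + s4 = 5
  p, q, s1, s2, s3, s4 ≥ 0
Feasible point: (0, 6) satisfies every constraint, so the LP is feasible.
Direction d = (0, 1): for each constraint row a, a·d ≤ 0 —
  (1)(0) + (-1)(1) = -1 ≤ 0
  (3)(0) + (-3)(1) = -3 ≤ 0
  (0)(0) + (-1)(1) = -1 ≤ 0
  (4)(0) + (-1)(1) = -1 ≤ 0
and d ≥ 0, so (0, 6) + t·d stays feasible for every t ≥ 0. Along this ray z = 9p + 7q changes by 7 per unit t, so z → +∞.

Unbounded: there is a feasible ray along which z → +∞.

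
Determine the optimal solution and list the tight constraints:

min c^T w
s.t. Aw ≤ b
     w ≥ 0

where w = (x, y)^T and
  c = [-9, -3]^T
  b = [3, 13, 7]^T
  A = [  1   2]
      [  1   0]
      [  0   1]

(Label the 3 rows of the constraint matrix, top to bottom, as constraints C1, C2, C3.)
Optimal: x = 3, y = 0
Slack at optimum:
  C1: slack = 0 (binding)
  C2: slack = 10
  C3: slack = 7
  x ≥ 0: x = 3
  y ≥ 0: y = 0 (binding)
Binding constraints: C1, y ≥ 0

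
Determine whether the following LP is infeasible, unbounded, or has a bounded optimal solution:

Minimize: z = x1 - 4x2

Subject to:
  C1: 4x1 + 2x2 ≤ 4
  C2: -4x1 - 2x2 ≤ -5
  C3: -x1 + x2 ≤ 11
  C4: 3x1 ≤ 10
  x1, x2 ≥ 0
C1 requires 4x1 + 2x2 ≤ 4, while C2 (-4x1 - 2x2 ≤ -5) is equivalent to 4x1 + 2x2 ≥ 5. Together they would need 5 ≤ 4x1 + 2x2 ≤ 4, which is impossible since 5 > 4. No point satisfies all constraints.

Infeasible: no point satisfies all constraints simultaneously.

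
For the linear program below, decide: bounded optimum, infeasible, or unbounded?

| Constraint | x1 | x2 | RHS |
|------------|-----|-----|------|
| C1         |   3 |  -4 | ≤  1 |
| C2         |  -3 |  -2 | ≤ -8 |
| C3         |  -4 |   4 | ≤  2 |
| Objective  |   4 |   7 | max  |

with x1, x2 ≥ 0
Feasible point: (2, 2) satisfies every constraint, so the LP is feasible.
Direction d = (1, 1): for each constraint row a, a·d ≤ 0 —
  (3)(1) + (-4)(1) = -1 ≤ 0
  (-3)(1) + (-2)(1) = -5 ≤ 0
  (-4)(1) + (4)(1) = 0 ≤ 0
and d ≥ 0, so (2, 2) + t·d stays feasible for every t ≥ 0. Along this ray z = 4x1 + 7x2 changes by 11 per unit t, so z → +∞.

Unbounded: there is a feasible ray along which z → +∞.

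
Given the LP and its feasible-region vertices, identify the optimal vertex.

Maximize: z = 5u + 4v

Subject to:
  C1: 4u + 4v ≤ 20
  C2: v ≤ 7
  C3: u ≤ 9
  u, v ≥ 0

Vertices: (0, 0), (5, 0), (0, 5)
Evaluating z = 5u + 4v at each vertex:
  (0, 0): z = 0
  (5, 0): z = 25
  (0, 5): z = 20

The largest value is z = 25, attained at (5, 0).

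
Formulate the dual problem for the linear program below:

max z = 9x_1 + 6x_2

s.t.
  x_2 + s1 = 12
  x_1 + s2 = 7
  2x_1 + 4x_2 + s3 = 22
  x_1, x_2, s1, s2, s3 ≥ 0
Minimize: z = 12y1 + 7y2 + 22y3

Subject to:
  C1: -y2 - 2y3 ≤ -9
  C2: -y1 - 4y3 ≤ -6
  y1, y2, y3 ≥ 0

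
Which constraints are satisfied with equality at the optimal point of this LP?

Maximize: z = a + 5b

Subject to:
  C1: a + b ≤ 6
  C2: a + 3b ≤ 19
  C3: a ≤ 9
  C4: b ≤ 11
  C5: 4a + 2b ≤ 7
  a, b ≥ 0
Optimal: a = 0, b = 3.5
Slack at optimum:
  C1: slack = 2.5
  C2: slack = 8.5
  C3: slack = 9
  C4: slack = 7.5
  C5: slack = 0 (binding)
  a ≥ 0: a = 0 (binding)
  b ≥ 0: b = 3.5
Binding constraints: C5, a ≥ 0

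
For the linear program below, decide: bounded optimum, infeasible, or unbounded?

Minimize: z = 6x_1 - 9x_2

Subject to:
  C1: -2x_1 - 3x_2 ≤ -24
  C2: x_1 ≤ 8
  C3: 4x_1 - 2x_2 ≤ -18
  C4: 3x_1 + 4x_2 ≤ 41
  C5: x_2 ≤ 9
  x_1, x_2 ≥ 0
The point (0, 9) satisfies every constraint, so the LP is feasible; the constraints give x_1 ≤ 8 and x_2 ≤ 9, which with x_1, x_2 ≥ 0 keep the feasible region inside a bounded box. A feasible, bounded LP attains a finite optimum at a vertex.

Evaluating z = 6x_1 - 9x_2 at each vertex:
  (0, 9): z = -81

Bounded optimum: z* = -81 at (0, 9).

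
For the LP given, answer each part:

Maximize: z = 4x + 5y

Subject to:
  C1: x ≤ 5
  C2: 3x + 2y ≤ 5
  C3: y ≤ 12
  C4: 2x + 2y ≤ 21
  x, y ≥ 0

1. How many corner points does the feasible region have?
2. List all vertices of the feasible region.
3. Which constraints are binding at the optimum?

1. 3
2. (0, 0), (1.667, 0), (0, 2.5)
3. C2, x ≥ 0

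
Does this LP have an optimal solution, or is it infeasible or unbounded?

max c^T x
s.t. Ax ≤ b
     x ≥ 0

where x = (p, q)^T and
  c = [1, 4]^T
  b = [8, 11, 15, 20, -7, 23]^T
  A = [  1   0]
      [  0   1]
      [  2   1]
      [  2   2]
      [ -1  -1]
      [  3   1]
The point (0, 10) satisfies every constraint, so the LP is feasible; the constraints give p ≤ 8 and q ≤ 11, which with p, q ≥ 0 keep the feasible region inside a bounded box. A feasible, bounded LP attains a finite optimum at a vertex.

Feasible with finite optimum z* = 40 at (0, 10).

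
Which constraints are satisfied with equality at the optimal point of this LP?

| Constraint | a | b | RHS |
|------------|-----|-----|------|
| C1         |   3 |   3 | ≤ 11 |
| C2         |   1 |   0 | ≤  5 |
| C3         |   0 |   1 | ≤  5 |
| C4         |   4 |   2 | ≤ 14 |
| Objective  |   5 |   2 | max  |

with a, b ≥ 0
Optimal: a = 3.5, b = 0
Binding: C4, b ≥ 0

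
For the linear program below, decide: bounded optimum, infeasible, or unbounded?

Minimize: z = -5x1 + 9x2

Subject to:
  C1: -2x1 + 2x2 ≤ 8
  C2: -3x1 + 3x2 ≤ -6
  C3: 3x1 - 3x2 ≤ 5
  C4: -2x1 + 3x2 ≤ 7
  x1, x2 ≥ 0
C3 requires 3x1 - 3x2 ≤ 5, while C2 (-3x1 + 3x2 ≤ -6) is equivalent to 3x1 - 3x2 ≥ 6. Together they would need 6 ≤ 3x1 - 3x2 ≤ 5, which is impossible since 6 > 5. No point satisfies all constraints.

Infeasible — the constraint set is empty.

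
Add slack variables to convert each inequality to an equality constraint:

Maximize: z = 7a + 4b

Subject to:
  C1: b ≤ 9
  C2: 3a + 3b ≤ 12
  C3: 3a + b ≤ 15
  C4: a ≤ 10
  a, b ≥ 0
max z = 7a + 4b

s.t.
  b + s1 = 9
  3a + 3b + s2 = 12
  3a + b + s3 = 15
  a + s4 = 10
  a, b, s1, s2, s3, s4 ≥ 0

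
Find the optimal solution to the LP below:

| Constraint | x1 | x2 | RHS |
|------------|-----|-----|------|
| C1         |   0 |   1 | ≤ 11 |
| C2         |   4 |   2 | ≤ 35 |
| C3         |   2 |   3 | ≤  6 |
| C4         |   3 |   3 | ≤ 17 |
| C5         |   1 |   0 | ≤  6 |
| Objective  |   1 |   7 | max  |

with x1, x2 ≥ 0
Each vertex is the intersection of two constraint boundaries that also satisfies all remaining constraints:
  x1 = 0 and x2 = 0 → (0, 0)
  2x1 + 3x2 = 6 and x2 = 0 → (3, 0)
  2x1 + 3x2 = 6 and x1 = 0 → (0, 2)

Evaluating z = x1 + 7x2 at each vertex:
  (0, 0): z = 0
  (3, 0): z = 3
  (0, 2): z = 14

The maximum is at (0, 2) with z = 14.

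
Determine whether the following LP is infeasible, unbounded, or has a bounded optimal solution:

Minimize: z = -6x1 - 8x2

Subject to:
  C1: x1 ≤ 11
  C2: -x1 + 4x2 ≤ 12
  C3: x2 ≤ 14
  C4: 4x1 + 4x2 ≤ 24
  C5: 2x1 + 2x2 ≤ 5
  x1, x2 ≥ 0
The point (0, 2.5) satisfies every constraint, so the LP is feasible; the constraints give x1 ≤ 11 and x2 ≤ 14, which with x1, x2 ≥ 0 keep the feasible region inside a bounded box. A feasible, bounded LP attains a finite optimum at a vertex.

Evaluating z = -6x1 - 8x2 at each vertex:
  (0, 0): z = 0
  (2.5, 0): z = -15
  (0, 2.5): z = -20

Feasible with finite optimum z* = -20 at (0, 2.5).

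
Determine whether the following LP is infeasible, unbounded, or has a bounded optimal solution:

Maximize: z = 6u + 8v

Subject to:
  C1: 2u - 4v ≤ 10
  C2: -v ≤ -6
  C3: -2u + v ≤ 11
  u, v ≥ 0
Feasible point: (0, 6) satisfies every constraint, so the LP is feasible.
Direction d = (1, 1): for each constraint row a, a·d ≤ 0 —
  (2)(1) + (-4)(1) = -2 ≤ 0
  (0)(1) + (-1)(1) = -1 ≤ 0
  (-2)(1) + (1)(1) = -1 ≤ 0
and d ≥ 0, so (0, 6) + t·d stays feasible for every t ≥ 0. Along this ray z = 6u + 8v changes by 14 per unit t, so z → +∞.

The LP is unbounded; z can be made arbitrarily large.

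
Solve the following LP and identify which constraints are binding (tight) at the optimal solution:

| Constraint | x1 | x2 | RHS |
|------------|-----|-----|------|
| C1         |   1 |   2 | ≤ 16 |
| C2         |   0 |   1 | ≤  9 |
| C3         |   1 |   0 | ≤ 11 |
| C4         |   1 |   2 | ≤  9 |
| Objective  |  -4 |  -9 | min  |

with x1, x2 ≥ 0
Optimal: x1 = 0, x2 = 4.5
Slack at optimum:
  C1: slack = 7
  C2: slack = 4.5
  C3: slack = 11
  C4: slack = 0 (binding)
  x1 ≥ 0: x1 = 0 (binding)
  x2 ≥ 0: x2 = 4.5
Binding constraints: C4, x1 ≥ 0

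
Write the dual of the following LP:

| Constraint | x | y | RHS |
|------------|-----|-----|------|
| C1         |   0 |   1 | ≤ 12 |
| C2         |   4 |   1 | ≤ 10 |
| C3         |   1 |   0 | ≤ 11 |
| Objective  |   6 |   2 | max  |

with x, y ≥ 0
Minimize: z = 12y1 + 10y2 + 11y3

Subject to:
  C1: -4y2 - y3 ≤ -6
  C2: -y1 - y2 ≤ -2
  y1, y2, y3 ≥ 0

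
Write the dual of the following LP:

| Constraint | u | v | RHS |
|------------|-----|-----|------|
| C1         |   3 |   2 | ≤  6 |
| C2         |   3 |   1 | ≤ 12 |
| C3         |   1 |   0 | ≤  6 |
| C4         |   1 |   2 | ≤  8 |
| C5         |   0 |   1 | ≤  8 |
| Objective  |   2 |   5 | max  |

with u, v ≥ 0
Minimize: z = 6y1 + 12y2 + 6y3 + 8y4 + 8y5

Subject to:
  C1: -3y1 - 3y2 - y3 - y4 ≤ -2
  C2: -2y1 - y2 - 2y4 - y5 ≤ -5
  y1, y2, y3, y4, y5 ≥ 0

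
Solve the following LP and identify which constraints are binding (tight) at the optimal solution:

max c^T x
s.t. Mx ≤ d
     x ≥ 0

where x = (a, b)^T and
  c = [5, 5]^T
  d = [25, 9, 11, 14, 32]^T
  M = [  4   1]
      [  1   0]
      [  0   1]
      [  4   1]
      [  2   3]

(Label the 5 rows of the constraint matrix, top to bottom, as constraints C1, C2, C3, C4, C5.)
Optimal: a = 1, b = 10
Binding: C4, C5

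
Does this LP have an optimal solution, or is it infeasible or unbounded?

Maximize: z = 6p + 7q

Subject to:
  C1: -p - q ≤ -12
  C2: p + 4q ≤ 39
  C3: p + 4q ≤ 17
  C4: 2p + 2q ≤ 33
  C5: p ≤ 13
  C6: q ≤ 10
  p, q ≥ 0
The point (13, 1) satisfies every constraint, so the LP is feasible; the constraints give p ≤ 13 and q ≤ 10, which with p, q ≥ 0 keep the feasible region inside a bounded box. A feasible, bounded LP attains a finite optimum at a vertex.

Evaluating z = 6p + 7q at each vertex:
  (12, 0): z = 72
  (13, 0): z = 78
  (13, 1): z = 85
  (10.33, 1.667): z = 73.67

The LP has an optimal solution: (13, 1) with z = 85.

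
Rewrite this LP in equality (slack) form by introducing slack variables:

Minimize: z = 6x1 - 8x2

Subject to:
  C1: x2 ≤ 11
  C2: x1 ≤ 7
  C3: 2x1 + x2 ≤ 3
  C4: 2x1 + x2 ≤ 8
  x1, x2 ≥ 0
min z = 6x1 - 8x2

s.t.
  x2 + s1 = 11
  x1 + s2 = 7
  2x1 + x2 + s3 = 3
  2x1 + x2 + s4 = 8
  x1, x2, s1, s2, s3, s4 ≥ 0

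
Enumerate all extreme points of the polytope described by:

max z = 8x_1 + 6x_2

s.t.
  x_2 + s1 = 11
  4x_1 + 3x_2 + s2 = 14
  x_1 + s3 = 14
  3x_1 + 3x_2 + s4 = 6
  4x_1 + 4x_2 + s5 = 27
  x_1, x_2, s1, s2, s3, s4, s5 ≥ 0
Each vertex is the intersection of two constraint boundaries that also satisfies all remaining constraints:
  x_1 = 0 and x_2 = 0 → (0, 0)
  3x_1 + 3x_2 = 6 and x_2 = 0 → (2, 0)
  3x_1 + 3x_2 = 6 and x_1 = 0 → (0, 2)

Vertices: (0, 0), (2, 0), (0, 2)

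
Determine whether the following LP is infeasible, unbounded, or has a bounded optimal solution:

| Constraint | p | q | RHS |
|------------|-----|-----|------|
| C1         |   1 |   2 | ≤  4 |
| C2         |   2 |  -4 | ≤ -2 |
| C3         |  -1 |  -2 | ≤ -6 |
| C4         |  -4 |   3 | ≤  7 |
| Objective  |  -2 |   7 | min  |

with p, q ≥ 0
C1 requires p + 2q ≤ 4, while C3 (-p - 2q ≤ -6) is equivalent to p + 2q ≥ 6. Together they would need 6 ≤ p + 2q ≤ 4, which is impossible since 6 > 4. No point satisfies all constraints.

Infeasible: no point satisfies all constraints simultaneously.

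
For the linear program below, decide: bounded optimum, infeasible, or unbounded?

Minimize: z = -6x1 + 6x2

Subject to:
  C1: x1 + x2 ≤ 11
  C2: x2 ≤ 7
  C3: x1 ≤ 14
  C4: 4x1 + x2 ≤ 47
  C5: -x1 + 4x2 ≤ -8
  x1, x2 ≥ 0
The point (11, 0) satisfies every constraint, so the LP is feasible; the constraints give x1 ≤ 14 and x2 ≤ 7, which with x1, x2 ≥ 0 keep the feasible region inside a bounded box. A feasible, bounded LP attains a finite optimum at a vertex.

Bounded optimum: z* = -66 at (11, 0).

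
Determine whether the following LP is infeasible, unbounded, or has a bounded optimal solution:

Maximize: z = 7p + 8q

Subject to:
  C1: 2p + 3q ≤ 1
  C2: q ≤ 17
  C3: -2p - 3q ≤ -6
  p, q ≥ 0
C1 requires 2p + 3q ≤ 1, while C3 (-2p - 3q ≤ -6) is equivalent to 2p + 3q ≥ 6. Together they would need 6 ≤ 2p + 3q ≤ 1, which is impossible since 6 > 1. No point satisfies all constraints.

Infeasible — the constraint set is empty.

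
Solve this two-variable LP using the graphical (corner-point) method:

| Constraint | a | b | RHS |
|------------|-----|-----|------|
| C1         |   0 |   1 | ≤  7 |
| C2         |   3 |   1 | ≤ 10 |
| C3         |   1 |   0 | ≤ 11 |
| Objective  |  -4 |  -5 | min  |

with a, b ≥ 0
a = 1, b = 7, z = -39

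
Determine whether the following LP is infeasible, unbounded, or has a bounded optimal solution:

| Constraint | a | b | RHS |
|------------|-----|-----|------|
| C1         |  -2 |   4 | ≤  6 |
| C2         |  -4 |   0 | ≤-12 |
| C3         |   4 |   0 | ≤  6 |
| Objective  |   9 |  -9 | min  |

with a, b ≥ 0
C3 requires 4a ≤ 6, while C2 (-4a ≤ -12) is equivalent to 4a ≥ 12. Together they would need 12 ≤ 4a ≤ 6, which is impossible since 12 > 6. No point satisfies all constraints.

The feasible region is empty; the LP is infeasible.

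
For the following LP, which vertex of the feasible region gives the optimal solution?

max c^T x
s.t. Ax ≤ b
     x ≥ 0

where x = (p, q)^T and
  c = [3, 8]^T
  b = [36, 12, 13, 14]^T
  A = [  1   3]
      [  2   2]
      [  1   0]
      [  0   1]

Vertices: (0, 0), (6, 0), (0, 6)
(0, 6) with z = 48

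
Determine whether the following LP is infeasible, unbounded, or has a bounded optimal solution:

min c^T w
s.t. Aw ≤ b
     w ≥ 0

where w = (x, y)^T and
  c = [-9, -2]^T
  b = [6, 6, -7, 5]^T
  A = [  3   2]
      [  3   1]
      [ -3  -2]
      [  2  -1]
One constraint requires 3x + 2y ≤ 6, while the constraint -3x - 2y ≤ -7 is equivalent to 3x + 2y ≥ 7. Together they would need 7 ≤ 3x + 2y ≤ 6, which is impossible since 7 > 6. No point satisfies all constraints.

Infeasible — the constraint set is empty.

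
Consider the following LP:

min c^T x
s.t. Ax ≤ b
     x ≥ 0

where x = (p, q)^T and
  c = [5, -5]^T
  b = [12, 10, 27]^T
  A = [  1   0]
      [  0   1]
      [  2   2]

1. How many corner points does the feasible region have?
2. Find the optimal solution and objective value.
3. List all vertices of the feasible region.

1. 5
2. p = 0, q = 10, z = -50
3. (0, 0), (12, 0), (12, 1.5), (3.5, 10), (0, 10)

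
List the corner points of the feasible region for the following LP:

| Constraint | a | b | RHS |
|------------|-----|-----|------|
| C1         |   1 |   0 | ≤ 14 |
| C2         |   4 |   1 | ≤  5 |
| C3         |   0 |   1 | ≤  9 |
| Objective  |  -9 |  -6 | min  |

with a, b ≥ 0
Each vertex is the intersection of two constraint boundaries that also satisfies all remaining constraints:
  a = 0 and b = 0 → (0, 0)
  4a + b = 5 and b = 0 → (1.25, 0)
  4a + b = 5 and a = 0 → (0, 5)

Vertices: (0, 0), (1.25, 0), (0, 5)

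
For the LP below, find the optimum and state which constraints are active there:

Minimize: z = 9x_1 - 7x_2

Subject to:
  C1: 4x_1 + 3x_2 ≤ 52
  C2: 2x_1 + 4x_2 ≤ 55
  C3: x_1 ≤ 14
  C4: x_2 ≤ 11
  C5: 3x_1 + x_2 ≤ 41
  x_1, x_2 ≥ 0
Optimal: x_1 = 0, x_2 = 11
Slack at optimum:
  C1: slack = 19
  C2: slack = 11
  C3: slack = 14
  C4: slack = 0 (binding)
  C5: slack = 30
  x_1 ≥ 0: x_1 = 0 (binding)
  x_2 ≥ 0: x_2 = 11
Binding constraints: C4, x_1 ≥ 0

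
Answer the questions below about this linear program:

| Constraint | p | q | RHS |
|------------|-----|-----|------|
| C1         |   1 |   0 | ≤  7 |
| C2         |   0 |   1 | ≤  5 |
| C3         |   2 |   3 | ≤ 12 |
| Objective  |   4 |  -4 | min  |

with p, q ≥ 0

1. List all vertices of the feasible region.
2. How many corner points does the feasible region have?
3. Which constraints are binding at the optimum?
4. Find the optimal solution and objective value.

1. (0, 0), (6, 0), (0, 4)
2. 3
3. C3, p ≥ 0
4. p = 0, q = 4, z = -16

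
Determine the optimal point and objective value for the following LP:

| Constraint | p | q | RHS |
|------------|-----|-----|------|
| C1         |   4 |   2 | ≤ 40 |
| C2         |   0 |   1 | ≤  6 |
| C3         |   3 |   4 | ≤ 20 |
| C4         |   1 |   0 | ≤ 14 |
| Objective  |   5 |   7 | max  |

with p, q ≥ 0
Each vertex is the intersection of two constraint boundaries that also satisfies all remaining constraints:
  p = 0 and q = 0 → (0, 0)
  3p + 4q = 20 and q = 0 → (6.667, 0)
  3p + 4q = 20 and p = 0 → (0, 5)

Evaluating z = 5p + 7q at each vertex:
  (0, 0): z = 0
  (6.667, 0): z = 33.33
  (0, 5): z = 35

The maximum is at (0, 5) with z = 35.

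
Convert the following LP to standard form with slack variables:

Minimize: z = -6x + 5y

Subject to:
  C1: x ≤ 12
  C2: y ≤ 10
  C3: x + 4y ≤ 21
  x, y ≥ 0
min z = -6x + 5y

s.t.
  x + s1 = 12
  y + s2 = 10
  x + 4y + s3 = 21
  x, y, s1, s2, s3 ≥ 0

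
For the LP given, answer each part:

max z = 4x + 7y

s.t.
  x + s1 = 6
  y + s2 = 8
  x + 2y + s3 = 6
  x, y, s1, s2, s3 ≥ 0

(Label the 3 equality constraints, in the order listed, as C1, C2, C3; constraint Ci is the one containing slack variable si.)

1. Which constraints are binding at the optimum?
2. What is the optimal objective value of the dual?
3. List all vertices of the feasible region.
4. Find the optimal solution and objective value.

1. C1, C3, y ≥ 0
2. 24 (by strong duality, equal to the primal optimum)
3. (0, 0), (6, 0), (0, 3)
4. x = 6, y = 0, z = 24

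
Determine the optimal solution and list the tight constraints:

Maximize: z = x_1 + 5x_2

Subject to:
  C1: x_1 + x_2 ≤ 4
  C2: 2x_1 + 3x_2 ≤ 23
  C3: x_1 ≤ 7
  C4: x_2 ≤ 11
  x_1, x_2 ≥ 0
Optimal: x_1 = 0, x_2 = 4
Binding: C1, x_1 ≥ 0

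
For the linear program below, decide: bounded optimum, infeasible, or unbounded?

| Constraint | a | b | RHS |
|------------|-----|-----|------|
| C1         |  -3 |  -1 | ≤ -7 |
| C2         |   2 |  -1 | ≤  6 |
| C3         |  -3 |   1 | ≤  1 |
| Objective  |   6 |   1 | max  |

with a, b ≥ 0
Feasible point: (2, 1) satisfies every constraint, so the LP is feasible.
Direction d = (1, 2): for each constraint row a, a·d ≤ 0 —
  (-3)(1) + (-1)(2) = -5 ≤ 0
  (2)(1) + (-1)(2) = 0 ≤ 0
  (-3)(1) + (1)(2) = -1 ≤ 0
and d ≥ 0, so (2, 1) + t·d stays feasible for every t ≥ 0. Along this ray z = 6a + b changes by 8 per unit t, so z → +∞.

Unbounded: there is a feasible ray along which z → +∞.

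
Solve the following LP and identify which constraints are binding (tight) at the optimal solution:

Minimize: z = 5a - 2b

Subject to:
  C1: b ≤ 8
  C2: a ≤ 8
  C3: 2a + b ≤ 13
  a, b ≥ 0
Optimal: a = 0, b = 8
Binding: C1, a ≥ 0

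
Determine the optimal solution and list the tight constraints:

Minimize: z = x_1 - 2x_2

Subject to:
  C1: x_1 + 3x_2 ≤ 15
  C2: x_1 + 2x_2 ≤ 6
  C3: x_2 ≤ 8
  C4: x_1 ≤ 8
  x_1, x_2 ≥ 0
Optimal: x_1 = 0, x_2 = 3
Binding: C2, x_1 ≥ 0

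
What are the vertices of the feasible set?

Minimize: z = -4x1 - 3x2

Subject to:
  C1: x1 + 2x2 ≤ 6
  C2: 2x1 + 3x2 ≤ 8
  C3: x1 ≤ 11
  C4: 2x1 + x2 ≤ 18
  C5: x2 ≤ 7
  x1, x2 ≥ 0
Each vertex is the intersection of two constraint boundaries that also satisfies all remaining constraints:
  x1 = 0 and x2 = 0 → (0, 0)
  2x1 + 3x2 = 8 and x2 = 0 → (4, 0)
  2x1 + 3x2 = 8 and x1 = 0 → (0, 2.667)

Vertices: (0, 0), (4, 0), (0, 2.667)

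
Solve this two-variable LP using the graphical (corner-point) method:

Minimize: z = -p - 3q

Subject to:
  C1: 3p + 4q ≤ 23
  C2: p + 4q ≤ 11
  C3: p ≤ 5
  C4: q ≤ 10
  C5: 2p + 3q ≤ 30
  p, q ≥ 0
p = 5, q = 1.5, z = -9.5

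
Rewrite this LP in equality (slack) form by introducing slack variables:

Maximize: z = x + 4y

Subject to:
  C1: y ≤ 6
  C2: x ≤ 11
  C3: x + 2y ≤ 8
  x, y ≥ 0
max z = x + 4y

s.t.
  y + s1 = 6
  x + s2 = 11
  x + 2y + s3 = 8
  x, y, s1, s2, s3 ≥ 0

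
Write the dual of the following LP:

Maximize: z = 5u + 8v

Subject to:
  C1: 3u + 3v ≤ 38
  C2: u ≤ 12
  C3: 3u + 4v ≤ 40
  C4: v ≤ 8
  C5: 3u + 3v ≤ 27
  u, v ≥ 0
Minimize: z = 38y1 + 12y2 + 40y3 + 8y4 + 27y5

Subject to:
  C1: -3y1 - y2 - 3y3 - 3y5 ≤ -5
  C2: -3y1 - 4y3 - y4 - 3y5 ≤ -8
  y1, y2, y3, y4, y5 ≥ 0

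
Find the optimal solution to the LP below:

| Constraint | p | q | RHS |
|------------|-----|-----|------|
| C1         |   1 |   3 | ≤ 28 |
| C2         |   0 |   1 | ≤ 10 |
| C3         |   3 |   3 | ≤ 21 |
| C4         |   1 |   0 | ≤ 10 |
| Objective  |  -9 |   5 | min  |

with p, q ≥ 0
p = 7, q = 0, z = -63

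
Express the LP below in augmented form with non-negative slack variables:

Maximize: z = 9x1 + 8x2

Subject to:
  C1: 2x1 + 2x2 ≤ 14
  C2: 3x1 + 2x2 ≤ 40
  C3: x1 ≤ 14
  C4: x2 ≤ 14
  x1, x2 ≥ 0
max z = 9x1 + 8x2

s.t.
  2x1 + 2x2 + s1 = 14
  3x1 + 2x2 + s2 = 40
  x1 + s3 = 14
  x2 + s4 = 14
  x1, x2, s1, s2, s3, s4 ≥ 0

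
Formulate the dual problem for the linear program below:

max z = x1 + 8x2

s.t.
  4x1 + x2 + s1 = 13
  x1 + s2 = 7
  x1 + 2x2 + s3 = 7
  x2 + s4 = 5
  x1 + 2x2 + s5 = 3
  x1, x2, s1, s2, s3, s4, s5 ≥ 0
Minimize: z = 13y1 + 7y2 + 7y3 + 5y4 + 3y5

Subject to:
  C1: -4y1 - y2 - y3 - y5 ≤ -1
  C2: -y1 - 2y3 - y4 - 2y5 ≤ -8
  y1, y2, y3, y4, y5 ≥ 0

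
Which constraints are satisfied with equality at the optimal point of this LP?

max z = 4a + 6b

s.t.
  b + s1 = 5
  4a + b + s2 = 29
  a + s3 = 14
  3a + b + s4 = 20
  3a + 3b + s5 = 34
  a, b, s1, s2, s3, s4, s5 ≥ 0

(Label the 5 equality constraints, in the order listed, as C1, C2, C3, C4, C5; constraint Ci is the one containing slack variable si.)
Optimal: a = 5, b = 5
Slack at optimum:
  C1: slack = 0 (binding)
  C2: slack = 4
  C3: slack = 9
  C4: slack = 0 (binding)
  C5: slack = 4
  a ≥ 0: a = 5
  b ≥ 0: b = 5
Binding constraints: C1, C4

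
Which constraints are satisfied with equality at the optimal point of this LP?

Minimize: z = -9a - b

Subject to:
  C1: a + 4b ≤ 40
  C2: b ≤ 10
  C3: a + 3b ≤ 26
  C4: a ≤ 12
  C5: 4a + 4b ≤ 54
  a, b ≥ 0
Optimal: a = 12, b = 1.5
Slack at optimum:
  C1: slack = 22
  C2: slack = 8.5
  C3: slack = 9.5
  C4: slack = 0 (binding)
  C5: slack = 0 (binding)
  a ≥ 0: a = 12
  b ≥ 0: b = 1.5
Binding constraints: C4, C5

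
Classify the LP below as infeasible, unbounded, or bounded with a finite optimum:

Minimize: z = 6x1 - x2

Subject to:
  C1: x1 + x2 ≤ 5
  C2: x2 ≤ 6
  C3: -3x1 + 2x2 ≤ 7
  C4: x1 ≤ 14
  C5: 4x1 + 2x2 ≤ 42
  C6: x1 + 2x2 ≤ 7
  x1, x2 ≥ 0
The point (0, 3.5) satisfies every constraint, so the LP is feasible; the constraints give x1 ≤ 14 and x2 ≤ 6, which with x1, x2 ≥ 0 keep the feasible region inside a bounded box. A feasible, bounded LP attains a finite optimum at a vertex.

Bounded optimum: z* = -3.5 at (0, 3.5).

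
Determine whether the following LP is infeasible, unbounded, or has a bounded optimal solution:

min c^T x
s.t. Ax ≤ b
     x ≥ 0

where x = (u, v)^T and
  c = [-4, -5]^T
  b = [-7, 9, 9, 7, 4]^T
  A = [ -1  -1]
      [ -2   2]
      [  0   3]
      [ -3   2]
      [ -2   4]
Feasible point: (4, 3) satisfies every constraint, so the LP is feasible.
Direction d = (1, 0): for each constraint row a, a·d ≤ 0 —
  (-1)(1) + (-1)(0) = -1 ≤ 0
  (-2)(1) + (2)(0) = -2 ≤ 0
  (0)(1) + (3)(0) = 0 ≤ 0
  (-3)(1) + (2)(0) = -3 ≤ 0
  (-2)(1) + (4)(0) = -2 ≤ 0
and d ≥ 0, so (4, 3) + t·d stays feasible for every t ≥ 0. Along this ray z = -4u - 5v changes by -4 per unit t, so z → −∞.

Unbounded — the objective can decrease without bound over the feasible region.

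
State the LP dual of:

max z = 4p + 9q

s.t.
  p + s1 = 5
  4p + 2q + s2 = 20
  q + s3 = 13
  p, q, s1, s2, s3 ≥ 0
Minimize: z = 5y1 + 20y2 + 13y3

Subject to:
  C1: -y1 - 4y2 ≤ -4
  C2: -2y2 - y3 ≤ -9
  y1, y2, y3 ≥ 0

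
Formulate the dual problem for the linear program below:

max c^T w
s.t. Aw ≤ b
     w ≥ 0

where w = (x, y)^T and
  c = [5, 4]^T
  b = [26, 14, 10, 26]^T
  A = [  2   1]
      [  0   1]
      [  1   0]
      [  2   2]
Minimize: z = 26y1 + 14y2 + 10y3 + 26y4

Subject to:
  C1: -2y1 - y3 - 2y4 ≤ -5
  C2: -y1 - y2 - 2y4 ≤ -4
  y1, y2, y3, y4 ≥ 0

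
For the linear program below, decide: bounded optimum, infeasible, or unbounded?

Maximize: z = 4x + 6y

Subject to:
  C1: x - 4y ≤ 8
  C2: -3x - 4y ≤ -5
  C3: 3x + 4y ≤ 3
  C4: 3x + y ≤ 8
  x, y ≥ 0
C3 requires 3x + 4y ≤ 3, while C2 (-3x - 4y ≤ -5) is equivalent to 3x + 4y ≥ 5. Together they would need 5 ≤ 3x + 4y ≤ 3, which is impossible since 5 > 3. No point satisfies all constraints.

Infeasible: no point satisfies all constraints simultaneously.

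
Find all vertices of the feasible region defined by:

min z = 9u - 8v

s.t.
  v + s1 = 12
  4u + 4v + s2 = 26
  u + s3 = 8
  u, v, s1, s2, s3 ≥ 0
Each vertex is the intersection of two constraint boundaries that also satisfies all remaining constraints:
  u = 0 and v = 0 → (0, 0)
  4u + 4v = 26 and v = 0 → (6.5, 0)
  4u + 4v = 26 and u = 0 → (0, 6.5)

Vertices: (0, 0), (6.5, 0), (0, 6.5)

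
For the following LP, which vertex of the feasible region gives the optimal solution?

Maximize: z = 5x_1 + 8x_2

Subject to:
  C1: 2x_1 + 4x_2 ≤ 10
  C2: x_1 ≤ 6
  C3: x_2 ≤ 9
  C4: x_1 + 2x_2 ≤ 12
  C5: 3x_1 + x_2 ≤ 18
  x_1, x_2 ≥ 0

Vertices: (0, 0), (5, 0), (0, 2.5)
(5, 0) with z = 25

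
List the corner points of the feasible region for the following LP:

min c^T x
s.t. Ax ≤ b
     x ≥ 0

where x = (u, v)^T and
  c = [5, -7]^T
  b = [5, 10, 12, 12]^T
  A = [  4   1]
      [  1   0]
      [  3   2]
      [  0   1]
Each vertex is the intersection of two constraint boundaries that also satisfies all remaining constraints:
  u = 0 and v = 0 → (0, 0)
  4u + v = 5 and v = 0 → (1.25, 0)
  4u + v = 5 and u = 0 → (0, 5)

Vertices: (0, 0), (1.25, 0), (0, 5)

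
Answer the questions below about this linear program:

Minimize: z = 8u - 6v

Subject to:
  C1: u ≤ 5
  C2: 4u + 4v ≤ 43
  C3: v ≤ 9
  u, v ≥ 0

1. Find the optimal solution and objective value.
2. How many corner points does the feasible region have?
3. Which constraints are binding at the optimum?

1. u = 0, v = 9, z = -54
2. 5
3. C3, u ≥ 0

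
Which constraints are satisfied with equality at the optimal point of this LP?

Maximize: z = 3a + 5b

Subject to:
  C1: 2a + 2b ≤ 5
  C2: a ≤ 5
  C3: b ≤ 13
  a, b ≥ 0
Optimal: a = 0, b = 2.5
Binding: C1, a ≥ 0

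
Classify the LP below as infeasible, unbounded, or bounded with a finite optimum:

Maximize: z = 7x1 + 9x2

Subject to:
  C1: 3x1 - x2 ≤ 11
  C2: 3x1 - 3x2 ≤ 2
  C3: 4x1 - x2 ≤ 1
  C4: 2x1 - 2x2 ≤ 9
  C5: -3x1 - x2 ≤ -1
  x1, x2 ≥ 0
Feasible point: (0, 1) satisfies every constraint, so the LP is feasible.
Direction d = (0, 1): for each constraint row a, a·d ≤ 0 —
  (3)(0) + (-1)(1) = -1 ≤ 0
  (3)(0) + (-3)(1) = -3 ≤ 0
  (4)(0) + (-1)(1) = -1 ≤ 0
  (2)(0) + (-2)(1) = -2 ≤ 0
  (-3)(0) + (-1)(1) = -1 ≤ 0
and d ≥ 0, so (0, 1) + t·d stays feasible for every t ≥ 0. Along this ray z = 7x1 + 9x2 changes by 9 per unit t, so z → +∞.

Unbounded — the objective can increase without bound over the feasible region.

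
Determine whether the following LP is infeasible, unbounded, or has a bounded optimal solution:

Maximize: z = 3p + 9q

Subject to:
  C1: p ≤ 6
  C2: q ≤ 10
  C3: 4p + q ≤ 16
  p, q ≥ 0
The point (1.5, 10) satisfies every constraint, so the LP is feasible; the constraints give p ≤ 6 and q ≤ 10, which with p, q ≥ 0 keep the feasible region inside a bounded box. A feasible, bounded LP attains a finite optimum at a vertex.

The LP has an optimal solution: (1.5, 10) with z = 94.5.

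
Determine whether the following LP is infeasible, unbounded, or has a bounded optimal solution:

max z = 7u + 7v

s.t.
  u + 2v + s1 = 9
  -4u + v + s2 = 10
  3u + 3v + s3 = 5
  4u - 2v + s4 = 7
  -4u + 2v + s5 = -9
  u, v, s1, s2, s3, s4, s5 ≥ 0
The row 4u - 2v + s4 = 7 with s4 ≥ 0 requires 4u - 2v ≤ 7, while the row -4u + 2v + s5 = -9 with s5 ≥ 0 is equivalent to 4u - 2v ≥ 9. Together they would need 9 ≤ 4u - 2v ≤ 7, which is impossible since 9 > 7. No point satisfies all constraints.

Infeasible: no point satisfies all constraints simultaneously.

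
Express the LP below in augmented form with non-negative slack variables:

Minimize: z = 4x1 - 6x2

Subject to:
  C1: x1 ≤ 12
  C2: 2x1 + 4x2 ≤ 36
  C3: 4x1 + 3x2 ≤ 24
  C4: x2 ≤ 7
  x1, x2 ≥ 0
min z = 4x1 - 6x2

s.t.
  x1 + s1 = 12
  2x1 + 4x2 + s2 = 36
  4x1 + 3x2 + s3 = 24
  x2 + s4 = 7
  x1, x2, s1, s2, s3, s4 ≥ 0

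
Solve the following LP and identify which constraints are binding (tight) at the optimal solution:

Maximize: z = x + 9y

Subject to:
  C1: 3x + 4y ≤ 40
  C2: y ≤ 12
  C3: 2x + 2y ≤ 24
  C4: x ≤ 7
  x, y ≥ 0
Optimal: x = 0, y = 10
Binding: C1, x ≥ 0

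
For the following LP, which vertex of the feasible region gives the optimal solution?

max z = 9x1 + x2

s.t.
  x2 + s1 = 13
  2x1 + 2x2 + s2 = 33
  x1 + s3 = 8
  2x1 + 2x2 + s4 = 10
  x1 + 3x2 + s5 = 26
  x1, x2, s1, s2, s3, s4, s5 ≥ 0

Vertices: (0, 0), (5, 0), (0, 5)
(5, 0) with z = 45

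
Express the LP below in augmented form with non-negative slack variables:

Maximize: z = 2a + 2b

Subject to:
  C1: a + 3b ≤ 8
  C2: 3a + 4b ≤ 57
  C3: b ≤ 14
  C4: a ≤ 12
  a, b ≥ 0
max z = 2a + 2b

s.t.
  a + 3b + s1 = 8
  3a + 4b + s2 = 57
  b + s3 = 14
  a + s4 = 12
  a, b, s1, s2, s3, s4 ≥ 0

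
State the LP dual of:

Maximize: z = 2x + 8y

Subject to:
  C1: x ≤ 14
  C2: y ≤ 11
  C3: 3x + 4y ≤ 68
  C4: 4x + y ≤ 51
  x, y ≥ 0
Minimize: z = 14y1 + 11y2 + 68y3 + 51y4

Subject to:
  C1: -y1 - 3y3 - 4y4 ≤ -2
  C2: -y2 - 4y3 - y4 ≤ -8
  y1, y2, y3, y4 ≥ 0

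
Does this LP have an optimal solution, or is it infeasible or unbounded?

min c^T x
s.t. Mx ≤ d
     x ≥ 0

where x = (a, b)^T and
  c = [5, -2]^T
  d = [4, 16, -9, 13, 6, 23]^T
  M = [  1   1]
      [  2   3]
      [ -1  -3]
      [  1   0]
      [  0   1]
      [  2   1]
The point (0, 4) satisfies every constraint, so the LP is feasible; the constraints give a ≤ 13 and b ≤ 6, which with a, b ≥ 0 keep the feasible region inside a bounded box. A feasible, bounded LP attains a finite optimum at a vertex.

Evaluating z = 5a - 2b at each vertex:
  (0, 3): z = -6
  (1.5, 2.5): z = 2.5
  (0, 4): z = -8

Feasible with finite optimum z* = -8 at (0, 4).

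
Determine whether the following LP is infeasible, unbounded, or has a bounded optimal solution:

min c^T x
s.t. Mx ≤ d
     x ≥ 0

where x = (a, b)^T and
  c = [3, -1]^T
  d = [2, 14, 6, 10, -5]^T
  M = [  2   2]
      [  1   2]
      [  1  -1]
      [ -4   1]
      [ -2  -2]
One constraint requires 2a + 2b ≤ 2, while the constraint -2a - 2b ≤ -5 is equivalent to 2a + 2b ≥ 5. Together they would need 5 ≤ 2a + 2b ≤ 2, which is impossible since 5 > 2. No point satisfies all constraints.

Infeasible — the constraint set is empty.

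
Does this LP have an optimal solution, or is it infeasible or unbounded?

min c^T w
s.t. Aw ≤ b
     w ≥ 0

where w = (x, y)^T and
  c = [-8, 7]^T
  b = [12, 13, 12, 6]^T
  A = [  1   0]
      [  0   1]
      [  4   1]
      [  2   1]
The point (3, 0) satisfies every constraint, so the LP is feasible; the constraints give x ≤ 12 and y ≤ 13, which with x, y ≥ 0 keep the feasible region inside a bounded box. A feasible, bounded LP attains a finite optimum at a vertex.

Feasible with finite optimum z* = -24 at (3, 0).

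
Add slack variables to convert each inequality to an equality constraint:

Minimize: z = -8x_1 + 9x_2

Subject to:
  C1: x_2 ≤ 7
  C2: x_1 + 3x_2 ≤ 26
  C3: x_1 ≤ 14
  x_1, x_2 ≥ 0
min z = -8x_1 + 9x_2

s.t.
  x_2 + s1 = 7
  x_1 + 3x_2 + s2 = 26
  x_1 + s3 = 14
  x_1, x_2, s1, s2, s3 ≥ 0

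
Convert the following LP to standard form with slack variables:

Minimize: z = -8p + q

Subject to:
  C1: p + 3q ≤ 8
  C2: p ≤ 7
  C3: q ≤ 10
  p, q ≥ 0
min z = -8p + q

s.t.
  p + 3q + s1 = 8
  p + s2 = 7
  q + s3 = 10
  p, q, s1, s2, s3 ≥ 0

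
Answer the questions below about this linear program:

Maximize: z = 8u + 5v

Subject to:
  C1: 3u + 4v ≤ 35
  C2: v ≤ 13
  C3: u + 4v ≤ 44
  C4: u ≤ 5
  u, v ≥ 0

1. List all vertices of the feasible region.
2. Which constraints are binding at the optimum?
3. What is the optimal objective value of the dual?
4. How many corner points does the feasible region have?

1. (0, 0), (5, 0), (5, 5), (0, 8.75)
2. C1, C4
3. 65 (by strong duality, equal to the primal optimum)
4. 4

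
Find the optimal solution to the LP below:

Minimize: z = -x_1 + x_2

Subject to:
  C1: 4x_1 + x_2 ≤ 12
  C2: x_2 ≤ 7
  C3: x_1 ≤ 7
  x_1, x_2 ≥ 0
Each vertex is the intersection of two constraint boundaries that also satisfies all remaining constraints:
  x_1 = 0 and x_2 = 0 → (0, 0)
  4x_1 + x_2 = 12 and x_2 = 0 → (3, 0)
  4x_1 + x_2 = 12 and x_2 = 7 → (1.25, 7)
  x_2 = 7 and x_1 = 0 → (0, 7)

Evaluating z = -x_1 + x_2 at each vertex:
  (0, 0): z = 0
  (3, 0): z = -3
  (1.25, 7): z = 5.75
  (0, 7): z = 7

The minimum is at (3, 0) with z = -3.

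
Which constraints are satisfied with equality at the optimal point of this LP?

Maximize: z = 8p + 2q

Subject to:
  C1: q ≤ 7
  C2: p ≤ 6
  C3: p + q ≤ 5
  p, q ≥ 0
Optimal: p = 5, q = 0
Binding: C3, q ≥ 0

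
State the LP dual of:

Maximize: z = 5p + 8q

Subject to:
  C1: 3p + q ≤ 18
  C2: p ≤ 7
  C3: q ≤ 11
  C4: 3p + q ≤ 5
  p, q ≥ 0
Minimize: z = 18y1 + 7y2 + 11y3 + 5y4

Subject to:
  C1: -3y1 - y2 - 3y4 ≤ -5
  C2: -y1 - y3 - y4 ≤ -8
  y1, y2, y3, y4 ≥ 0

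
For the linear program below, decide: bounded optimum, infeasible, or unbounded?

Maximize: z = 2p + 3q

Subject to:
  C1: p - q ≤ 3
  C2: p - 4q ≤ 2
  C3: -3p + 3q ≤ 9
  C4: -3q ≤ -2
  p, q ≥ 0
Feasible point: (0, 1) satisfies every constraint, so the LP is feasible.
Direction d = (1, 1): for each constraint row a, a·d ≤ 0 —
  (1)(1) + (-1)(1) = 0 ≤ 0
  (1)(1) + (-4)(1) = -3 ≤ 0
  (-3)(1) + (3)(1) = 0 ≤ 0
  (0)(1) + (-3)(1) = -3 ≤ 0
and d ≥ 0, so (0, 1) + t·d stays feasible for every t ≥ 0. Along this ray z = 2p + 3q changes by 5 per unit t, so z → +∞.

Unbounded: there is a feasible ray along which z → +∞.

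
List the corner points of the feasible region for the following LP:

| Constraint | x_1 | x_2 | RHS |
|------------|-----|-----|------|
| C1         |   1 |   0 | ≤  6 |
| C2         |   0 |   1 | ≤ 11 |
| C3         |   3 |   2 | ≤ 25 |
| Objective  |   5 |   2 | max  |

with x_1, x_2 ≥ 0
Each vertex is the intersection of two constraint boundaries that also satisfies all remaining constraints:
  x_1 = 0 and x_2 = 0 → (0, 0)
  x_1 = 6 and x_2 = 0 → (6, 0)
  x_1 = 6 and 3x_1 + 2x_2 = 25 → (6, 3.5)
  x_2 = 11 and 3x_1 + 2x_2 = 25 → (1, 11)
  x_2 = 11 and x_1 = 0 → (0, 11)

Vertices: (0, 0), (6, 0), (6, 3.5), (1, 11), (0, 11)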